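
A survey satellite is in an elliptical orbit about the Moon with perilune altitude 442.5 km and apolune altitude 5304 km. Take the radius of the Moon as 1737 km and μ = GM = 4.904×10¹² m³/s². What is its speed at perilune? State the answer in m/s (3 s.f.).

r_p = 1737 + 442.5 = 2179.5 km = 2.1795×10⁶ m.
r_a = 1737 + 5304 = 7041.0 km = 7.0410×10⁶ m.
Semi-major axis a = (r_p + r_a)/2 = 4610.2 km = 4.610×10⁶ m.
Vis-viva: v² = μ(2/r − 1/a) = 4.904×10¹² × (9.176×10⁻⁷ − 2.169×10⁻⁷) = 3.436×10⁶ m²/s².
v = 1854 m/s.

v ≈ 1850 m/s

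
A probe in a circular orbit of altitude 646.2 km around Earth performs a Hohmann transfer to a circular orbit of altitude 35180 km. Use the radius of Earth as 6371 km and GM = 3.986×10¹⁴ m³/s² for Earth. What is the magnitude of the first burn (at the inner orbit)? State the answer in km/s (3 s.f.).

Δv ≈ 2.32 km/s

r₁ = 6371 + 646.2 = 7017.2 km = 7.0172×10⁶ m.
r₂ = 6371 + 35180 = 41551 km = 4.1551×10⁷ m.
Transfer ellipse a_t = (r₁ + r₂)/2 = 2.428×10⁷ m.
At r₁: circular v_c1 = √(μ/r₁) = 7537 m/s; transfer-perigee v_p = √[μ(2/r₁ − 1/a_t)] = 9859 m/s.
Δv₁ = v_p − v_c1 = 2322 m/s.
= 2.322 km/s.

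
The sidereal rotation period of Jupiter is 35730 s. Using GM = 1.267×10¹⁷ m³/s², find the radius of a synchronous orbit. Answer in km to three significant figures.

A synchronous orbit has period T, so by Kepler's third law a = (μT²/4π²)^(1/3).
μT²/4π² = 1.267×10¹⁷ × (3.573×10⁴)² / 39.48 = 4.097×10²⁴ m³.
a = 1.600×10⁸ m = 1.6002×10⁵ km.

r_sync ≈ 1.60×10⁵ km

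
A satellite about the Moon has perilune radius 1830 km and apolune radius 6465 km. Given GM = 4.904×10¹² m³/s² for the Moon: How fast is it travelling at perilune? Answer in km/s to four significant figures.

Semi-major axis a = (r_p + r_a)/2 = 4147.5 km = 4.148×10⁶ m.
Vis-viva: v² = μ(2/r − 1/a) = 4.904×10¹² × (1.093×10⁻⁶ − 2.411×10⁻⁷) = 4.177×10⁶ m²/s².
v = 2044 m/s = 2.044 km/s.

v ≈ 2.044 km/s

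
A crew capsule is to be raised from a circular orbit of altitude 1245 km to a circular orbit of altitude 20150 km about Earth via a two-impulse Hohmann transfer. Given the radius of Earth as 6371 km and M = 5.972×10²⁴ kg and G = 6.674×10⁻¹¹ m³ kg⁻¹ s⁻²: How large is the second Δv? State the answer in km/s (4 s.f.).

Δv ≈ 1.287 km/s

μ = GM = 6.674×10⁻¹¹ × 5.972×10²⁴ = 3.986×10¹⁴ m³/s².
r₁ = 6371 + 1245 = 7616.0 km = 7.6160×10⁶ m.
r₂ = 6371 + 20150 = 26521 km = 2.6521×10⁷ m.
Transfer ellipse a_t = (r₁ + r₂)/2 = 1.707×10⁷ m.
At r₁: circular v_c1 = √(μ/r₁) = 7234 m/s; transfer-perigee v_p = √[μ(2/r₁ − 1/a_t)] = 9018 m/s.
At r₂: circular v_c2 = √(μ/r₂) = 3877 m/s; transfer-apogee v_a = √[μ(2/r₂ − 1/a_t)] = 2590 m/s.
Δv₂ = v_c2 − v_a = 1287 m/s.
= 1.287 km/s.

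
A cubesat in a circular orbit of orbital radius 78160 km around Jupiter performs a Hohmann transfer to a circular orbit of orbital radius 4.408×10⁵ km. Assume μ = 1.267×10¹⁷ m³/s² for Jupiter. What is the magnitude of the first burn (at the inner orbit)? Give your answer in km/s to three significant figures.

r₁ = 78160 km = 7.816×10⁷ m.
r₂ = 4.408×10⁵ km = 4.408×10⁸ m.
Transfer ellipse a_t = (r₁ + r₂)/2 = 2.595×10⁸ m.
At r₁: circular v_c1 = √(μ/r₁) = 40260 m/s; transfer-perijove v_p = √[μ(2/r₁ − 1/a_t)] = 52480 m/s.
Δv₁ = v_p − v_c1 = 12210 m/s.
= 12.21 km/s.

Δv ≈ 12.2 km/s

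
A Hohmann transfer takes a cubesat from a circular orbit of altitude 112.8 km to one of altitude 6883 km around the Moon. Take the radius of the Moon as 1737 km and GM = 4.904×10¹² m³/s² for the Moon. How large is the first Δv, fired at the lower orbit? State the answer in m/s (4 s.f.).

Δv ≈ 461.1 m/s

r₁ = 1737 + 112.8 = 1849.8 km = 1.8498×10⁶ m.
r₂ = 1737 + 6883 = 8620.0 km = 8.6200×10⁶ m.
Transfer ellipse a_t = (r₁ + r₂)/2 = 5.235×10⁶ m.
At r₁: circular v_c1 = √(μ/r₁) = 1628 m/s; transfer-perilune v_p = √[μ(2/r₁ − 1/a_t)] = 2089 m/s.
Δv₁ = v_p − v_c1 = 461.1 m/s.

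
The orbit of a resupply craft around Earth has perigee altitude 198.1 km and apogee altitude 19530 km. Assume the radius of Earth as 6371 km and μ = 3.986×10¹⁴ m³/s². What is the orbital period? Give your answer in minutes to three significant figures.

T ≈ 343 minutes

r_p = 6371 + 198.1 = 6569.1 km = 6.5691×10⁶ m.
r_a = 6371 + 19530 = 25901 km = 2.5901×10⁷ m.
Semi-major axis a = (r_p + r_a)/2 = (6569.1 + 25901)/2 = 16235 km = 1.624×10⁷ m.
By Kepler's third law T = 2π√(a³/μ) = 2π × 3.277×10³ = 2.059×10⁴ s.
= 343.1 minutes.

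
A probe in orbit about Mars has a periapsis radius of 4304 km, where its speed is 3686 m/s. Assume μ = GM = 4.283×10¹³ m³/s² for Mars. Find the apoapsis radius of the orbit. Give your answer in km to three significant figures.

apoapsis radius ≈ 9260 km

r_p = 4.304×10⁶ m.
Specific energy ε = v²/2 − μ/r = -3.158×10⁶ J/kg, so a = −μ/(2ε) = 6.781×10⁶ m.
The apsides satisfy r_p + r_a = 2a, so the apoapsis radius is 2a − r_p = 9.259×10⁶ m = 9258.8 km.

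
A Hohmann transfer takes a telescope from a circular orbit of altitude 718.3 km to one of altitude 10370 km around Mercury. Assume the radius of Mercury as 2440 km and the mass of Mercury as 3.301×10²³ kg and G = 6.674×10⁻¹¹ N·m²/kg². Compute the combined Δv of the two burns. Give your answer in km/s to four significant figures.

μ = GM = 6.674×10⁻¹¹ × 3.301×10²³ = 2.203×10¹³ m³/s².
r₁ = 2440 + 718.3 = 3158.3 km = 3.1583×10⁶ m.
r₂ = 2440 + 10370 = 12810 km = 1.2810×10⁷ m.
Transfer ellipse a_t = (r₁ + r₂)/2 = 7.984×10⁶ m.
At r₁: circular v_c1 = √(μ/r₁) = 2641 m/s; transfer-periherm v_p = √[μ(2/r₁ − 1/a_t)] = 3345 m/s.
Δv₁ = v_p − v_c1 = 704.3 m/s.
At r₂: circular v_c2 = √(μ/r₂) = 1311 m/s; transfer-apoherm v_a = √[μ(2/r₂ − 1/a_t)] = 824.8 m/s.
Δv₂ = v_c2 − v_a = 486.6 m/s.
Total Δv = Δv₁ + Δv₂ = 1191 m/s = 1.191 km/s.

Δv_total ≈ 1.191 km/s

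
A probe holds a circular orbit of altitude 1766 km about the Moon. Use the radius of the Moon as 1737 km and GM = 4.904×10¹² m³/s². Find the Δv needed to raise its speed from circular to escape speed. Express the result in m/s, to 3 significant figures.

Δv ≈ 490 m/s

r = 1737 + 1766 = 3503.0 km = 3.5030×10⁶ m.
Circular speed v_c = √(μ/r) = 1183 m/s.
Escape speed v_esc = √(2μ/r) = √2 × v_c = 1673 m/s.
Δv = v_esc − v_c = 490.1 m/s.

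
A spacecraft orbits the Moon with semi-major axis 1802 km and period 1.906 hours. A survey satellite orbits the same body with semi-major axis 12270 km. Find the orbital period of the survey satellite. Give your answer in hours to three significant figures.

Kepler's third law: T² ∝ a³, so T₂ = T₁ (a₂/a₁)^(3/2).
a₂/a₁ = 6.809, (a₂/a₁)^(3/2) = 17.77.
T₂ = 1.906 × 17.77 = 33.87 hours.

T₂ ≈ 33.9 hours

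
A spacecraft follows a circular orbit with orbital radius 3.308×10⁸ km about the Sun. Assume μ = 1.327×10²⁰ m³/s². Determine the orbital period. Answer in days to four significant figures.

r = 3.308×10⁸ km = 3.308×10¹¹ m.
Kepler's third law: T = 2π√(r³/μ) = 2π√((3.308×10¹¹)³ / 1.327×10²⁰).
r³/μ = 2.728×10¹⁴ s², so T = 2π × 1.652×10⁷ = 1.038×10⁸ s.
Converting: 1.038×10⁸ s ÷ 86400 = 1201 days.

T ≈ 1201 days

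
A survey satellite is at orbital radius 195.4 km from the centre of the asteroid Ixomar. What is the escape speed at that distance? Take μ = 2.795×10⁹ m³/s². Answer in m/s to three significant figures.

v_esc ≈ 169 m/s

r = 195.4 km = 1.954×10⁵ m.
Escape speed v_esc = √(2μ/r) = √(2 × 2.795×10⁹ / 1.954×10⁵) = √(2.861×10⁴) = 169.1 m/s.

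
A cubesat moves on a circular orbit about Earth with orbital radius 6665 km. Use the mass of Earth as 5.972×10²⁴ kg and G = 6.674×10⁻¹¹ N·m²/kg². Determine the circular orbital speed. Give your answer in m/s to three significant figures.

μ = GM = 6.674×10⁻¹¹ × 5.972×10²⁴ = 3.986×10¹⁴ m³/s².
r = 6665 km = 6.665×10⁶ m.
For a circular orbit v = √(μ/r) = √(3.986×10¹⁴ / 6.665×10⁶) = √(5.980×10⁷) = 7733 m/s.

v ≈ 7730 m/s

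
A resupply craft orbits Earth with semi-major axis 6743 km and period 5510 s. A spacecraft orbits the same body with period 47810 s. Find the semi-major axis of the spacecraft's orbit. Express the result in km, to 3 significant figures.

Kepler's third law: a³ ∝ T², so a₂ = a₁ (T₂/T₁)^(2/3).
T₂/T₁ = 8.677, (T₂/T₁)^(2/3) = 4.223.
a₂ = 6743 × 4.223 = 28470 km.

a₂ ≈ 28500 km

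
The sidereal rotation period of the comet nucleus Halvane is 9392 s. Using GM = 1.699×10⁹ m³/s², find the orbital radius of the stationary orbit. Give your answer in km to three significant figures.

A synchronous orbit has period T, so by Kepler's third law a = (μT²/4π²)^(1/3).
μT²/4π² = 1.699×10⁹ × (9.392×10³)² / 39.48 = 3.796×10¹⁵ m³.
a = 1.560×10⁵ m = 156.00 km.

r_sync ≈ 156 km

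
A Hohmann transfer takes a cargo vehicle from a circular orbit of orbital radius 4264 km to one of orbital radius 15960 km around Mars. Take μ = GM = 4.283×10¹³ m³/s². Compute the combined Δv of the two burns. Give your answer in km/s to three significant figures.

Δv_total ≈ 1.39 km/s

r₁ = 4264 km = 4.264×10⁶ m.
r₂ = 15960 km = 1.596×10⁷ m.
Transfer ellipse a_t = (r₁ + r₂)/2 = 1.011×10⁷ m.
At r₁: circular v_c1 = √(μ/r₁) = 3169 m/s; transfer-periapsis v_p = √[μ(2/r₁ − 1/a_t)] = 3982 m/s.
Δv₁ = v_p − v_c1 = 812.3 m/s.
At r₂: circular v_c2 = √(μ/r₂) = 1638 m/s; transfer-apoapsis v_a = √[μ(2/r₂ − 1/a_t)] = 1064 m/s.
Δv₂ = v_c2 − v_a = 574.4 m/s.
Total Δv = Δv₁ + Δv₂ = 1387 m/s = 1.387 km/s.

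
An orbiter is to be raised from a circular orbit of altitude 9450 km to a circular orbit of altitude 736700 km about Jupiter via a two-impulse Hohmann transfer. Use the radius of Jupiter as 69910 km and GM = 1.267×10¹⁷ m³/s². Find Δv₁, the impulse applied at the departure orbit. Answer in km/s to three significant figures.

r₁ = 69910 + 9450 = 79360 km = 7.9360×10⁷ m.
r₂ = 69910 + 736700 = 806610 km = 8.0661×10⁸ m.
Transfer ellipse a_t = (r₁ + r₂)/2 = 4.430×10⁸ m.
At r₁: circular v_c1 = √(μ/r₁) = 39960 m/s; transfer-perijove v_p = √[μ(2/r₁ − 1/a_t)] = 53920 m/s.
Δv₁ = v_p − v_c1 = 13960 m/s.
= 13.96 km/s.

Δv ≈ 14.0 km/s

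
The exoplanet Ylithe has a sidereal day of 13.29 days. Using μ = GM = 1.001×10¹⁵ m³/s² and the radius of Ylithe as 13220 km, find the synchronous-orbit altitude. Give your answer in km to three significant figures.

h_sync ≈ 3.09×10⁵ km

T = 13.29 days = 1.148×10⁶ s.
A synchronous orbit has period T, so by Kepler's third law a = (μT²/4π²)^(1/3).
μT²/4π² = 1.001×10¹⁵ × (1.148×10⁶)² / 39.48 = 3.343×10²⁵ m³.
a = 3.221×10⁸ m = 3.2214×10⁵ km.
Altitude h = a − R = 3.2214×10⁵ − 13220 = 3.0892×10⁵ km.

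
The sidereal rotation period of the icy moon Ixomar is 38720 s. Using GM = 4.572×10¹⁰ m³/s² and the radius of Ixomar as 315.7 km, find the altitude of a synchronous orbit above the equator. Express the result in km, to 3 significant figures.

A synchronous orbit has period T, so by Kepler's third law a = (μT²/4π²)^(1/3).
μT²/4π² = 4.572×10¹⁰ × (3.872×10⁴)² / 39.48 = 1.736×10¹⁸ m³.
a = 1.202×10⁶ m = 1201.9 km.
Altitude h = a − R = 1201.9 − 315.7 = 886.21 km.

h_sync ≈ 886 km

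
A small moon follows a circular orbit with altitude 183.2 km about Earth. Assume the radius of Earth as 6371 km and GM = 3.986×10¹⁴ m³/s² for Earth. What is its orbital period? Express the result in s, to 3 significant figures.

r = 6371 + 183.2 = 6554.2 km = 6.5542×10⁶ m.
Kepler's third law: T = 2π√(r³/μ) = 2π√((6.554×10⁶)³ / 3.986×10¹⁴).
r³/μ = 7.064×10⁵ s², so T = 2π × 8.404×10² = 5.281×10³ s.

T ≈ 5280 s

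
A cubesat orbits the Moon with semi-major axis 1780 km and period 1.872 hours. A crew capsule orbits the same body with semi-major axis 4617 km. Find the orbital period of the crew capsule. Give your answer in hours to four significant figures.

T₂ ≈ 7.820 hours

Kepler's third law: T² ∝ a³, so T₂ = T₁ (a₂/a₁)^(3/2).
a₂/a₁ = 2.594, (a₂/a₁)^(3/2) = 4.177.
T₂ = 1.872 × 4.177 = 7.820 hours.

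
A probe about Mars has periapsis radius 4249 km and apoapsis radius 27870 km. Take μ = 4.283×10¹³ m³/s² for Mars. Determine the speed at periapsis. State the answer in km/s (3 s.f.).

Semi-major axis a = (r_p + r_a)/2 = 16060 km = 1.606×10⁷ m.
Vis-viva: v² = μ(2/r − 1/a) = 4.283×10¹³ × (4.707×10⁻⁷ − 6.227×10⁻⁸) = 1.749×10⁷ m²/s².
v = 4182 m/s = 4.182 km/s.

v ≈ 4.18 km/s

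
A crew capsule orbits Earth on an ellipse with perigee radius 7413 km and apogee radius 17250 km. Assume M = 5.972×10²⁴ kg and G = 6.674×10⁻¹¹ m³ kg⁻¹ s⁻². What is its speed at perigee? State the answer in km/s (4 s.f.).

v ≈ 8.672 km/s

μ = GM = 6.674×10⁻¹¹ × 5.972×10²⁴ = 3.986×10¹⁴ m³/s².
Semi-major axis a = (r_p + r_a)/2 = 12332 km = 1.233×10⁷ m.
Vis-viva: v² = μ(2/r − 1/a) = 3.986×10¹⁴ × (2.698×10⁻⁷ − 8.109×10⁻⁸) = 7.521×10⁷ m²/s².
v = 8672 m/s = 8.672 km/s.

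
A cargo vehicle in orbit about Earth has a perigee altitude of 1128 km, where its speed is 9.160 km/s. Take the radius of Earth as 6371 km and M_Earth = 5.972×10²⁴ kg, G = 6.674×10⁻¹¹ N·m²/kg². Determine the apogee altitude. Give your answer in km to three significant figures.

μ = GM = 6.674×10⁻¹¹ × 5.972×10²⁴ = 3.986×10¹⁴ m³/s².
r_p = 6371 + 1128 = 7499.0 km = 7.499×10⁶ m.
Specific energy ε = v²/2 − μ/r = -1.120×10⁷ J/kg, so a = −μ/(2ε) = 1.780×10⁷ m.
The apsides satisfy r_p + r_a = 2a, so the apogee radius is 2a − r_p = 2.810×10⁷ m = 28097 km.
Apogee altitude = 28097 − 6371 = 21726 km.

apogee altitude ≈ 21700 km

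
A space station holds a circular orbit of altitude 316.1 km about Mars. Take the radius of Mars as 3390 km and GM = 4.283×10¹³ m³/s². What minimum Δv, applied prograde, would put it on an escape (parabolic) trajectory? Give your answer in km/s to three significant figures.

r = 3390 + 316.1 = 3706.1 km = 3.7061×10⁶ m.
Circular speed v_c = √(μ/r) = 3400 m/s.
Escape speed v_esc = √(2μ/r) = √2 × v_c = 4808 m/s.
Δv = v_esc − v_c = 1408 m/s = 1.408 km/s.

Δv ≈ 1.41 km/s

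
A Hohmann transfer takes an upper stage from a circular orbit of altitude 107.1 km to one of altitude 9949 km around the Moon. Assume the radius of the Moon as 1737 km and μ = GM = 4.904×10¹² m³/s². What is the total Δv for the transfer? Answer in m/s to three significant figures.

Δv_total ≈ 822 m/s

r₁ = 1737 + 107.1 = 1844.1 km = 1.8441×10⁶ m.
r₂ = 1737 + 9949 = 11686 km = 1.1686×10⁷ m.
Transfer ellipse a_t = (r₁ + r₂)/2 = 6.765×10⁶ m.
At r₁: circular v_c1 = √(μ/r₁) = 1631 m/s; transfer-perilune v_p = √[μ(2/r₁ − 1/a_t)] = 2143 m/s.
Δv₁ = v_p − v_c1 = 512.6 m/s.
At r₂: circular v_c2 = √(μ/r₂) = 647.8 m/s; transfer-apolune v_a = √[μ(2/r₂ − 1/a_t)] = 338.2 m/s.
Δv₂ = v_c2 − v_a = 309.6 m/s.
Total Δv = Δv₁ + Δv₂ = 822.1 m/s.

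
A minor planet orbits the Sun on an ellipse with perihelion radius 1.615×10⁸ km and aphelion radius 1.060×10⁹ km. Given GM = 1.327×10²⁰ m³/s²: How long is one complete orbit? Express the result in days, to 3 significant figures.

T ≈ 3010 days

Semi-major axis a = (r_p + r_a)/2 = (1.6150×10⁸ + 1.0600×10⁹)/2 = 6.1075×10⁸ km = 6.108×10¹¹ m.
By Kepler's third law T = 2π√(a³/μ) = 2π × 4.143×10⁷ = 2.603×10⁸ s.
= 3013 days.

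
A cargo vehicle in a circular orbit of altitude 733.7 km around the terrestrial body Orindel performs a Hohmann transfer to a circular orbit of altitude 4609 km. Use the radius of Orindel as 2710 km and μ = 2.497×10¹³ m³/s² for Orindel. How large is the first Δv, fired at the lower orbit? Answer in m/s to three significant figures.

Δv ≈ 448 m/s

r₁ = 2710 + 733.7 = 3443.7 km = 3.4437×10⁶ m.
r₂ = 2710 + 4609 = 7319.0 km = 7.3190×10⁶ m.
Transfer ellipse a_t = (r₁ + r₂)/2 = 5.381×10⁶ m.
At r₁: circular v_c1 = √(μ/r₁) = 2693 m/s; transfer-periapsis v_p = √[μ(2/r₁ − 1/a_t)] = 3140 m/s.
Δv₁ = v_p − v_c1 = 447.6 m/s.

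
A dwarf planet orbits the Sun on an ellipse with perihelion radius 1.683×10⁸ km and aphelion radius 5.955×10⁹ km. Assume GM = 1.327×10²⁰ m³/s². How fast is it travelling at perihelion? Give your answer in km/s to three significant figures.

Semi-major axis a = (r_p + r_a)/2 = 3.0616×10⁹ km = 3.062×10¹² m.
Vis-viva: v² = μ(2/r − 1/a) = 1.327×10²⁰ × (1.188×10⁻¹¹ − 3.266×10⁻¹³) = 1.534×10⁹ m²/s².
v = 39160 m/s = 39.16 km/s.

v ≈ 39.2 km/s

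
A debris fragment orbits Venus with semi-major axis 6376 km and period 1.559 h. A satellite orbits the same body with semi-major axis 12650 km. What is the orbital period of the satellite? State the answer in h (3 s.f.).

T₂ ≈ 4.36 h

Kepler's third law: T² ∝ a³, so T₂ = T₁ (a₂/a₁)^(3/2).
a₂/a₁ = 1.984, (a₂/a₁)^(3/2) = 2.795.
T₂ = 1.559 × 2.795 = 4.357 h.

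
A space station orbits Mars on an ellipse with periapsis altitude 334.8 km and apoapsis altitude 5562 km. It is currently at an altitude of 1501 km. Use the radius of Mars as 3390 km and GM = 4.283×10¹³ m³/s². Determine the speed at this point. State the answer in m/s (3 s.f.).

r_p = 3390 + 334.8 = 3724.8 km = 3.7248×10⁶ m.
r_a = 3390 + 5562 = 8952.0 km = 8.9520×10⁶ m.
r = 3390 + 1501 = 4891.0 km = 4.891×10⁶ m.
Semi-major axis a = (r_p + r_a)/2 = 6338.4 km = 6.338×10⁶ m.
Vis-viva: v² = μ(2/r − 1/a) = 4.283×10¹³ × (4.089×10⁻⁷ − 1.578×10⁻⁷) = 1.076×10⁷ m²/s².
v = 3280 m/s.

v ≈ 3280 m/s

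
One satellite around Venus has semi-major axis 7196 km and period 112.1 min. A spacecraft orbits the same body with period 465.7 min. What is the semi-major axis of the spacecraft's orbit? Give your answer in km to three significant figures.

Kepler's third law: a³ ∝ T², so a₂ = a₁ (T₂/T₁)^(2/3).
T₂/T₁ = 4.154, (T₂/T₁)^(2/3) = 2.584.
a₂ = 7196 × 2.584 = 18600 km.

a₂ ≈ 18600 km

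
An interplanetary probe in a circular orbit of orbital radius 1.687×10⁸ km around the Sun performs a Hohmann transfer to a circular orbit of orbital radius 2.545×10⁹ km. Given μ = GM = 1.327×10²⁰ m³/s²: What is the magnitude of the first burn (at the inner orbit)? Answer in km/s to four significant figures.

r₁ = 1.687×10⁸ km = 1.687×10¹¹ m.
r₂ = 2.545×10⁹ km = 2.545×10¹² m.
Transfer ellipse a_t = (r₁ + r₂)/2 = 1.357×10¹² m.
At r₁: circular v_c1 = √(μ/r₁) = 28050 m/s; transfer-perihelion v_p = √[μ(2/r₁ − 1/a_t)] = 38410 m/s.
Δv₁ = v_p − v_c1 = 10360 m/s.
= 10.36 km/s.

Δv ≈ 10.36 km/s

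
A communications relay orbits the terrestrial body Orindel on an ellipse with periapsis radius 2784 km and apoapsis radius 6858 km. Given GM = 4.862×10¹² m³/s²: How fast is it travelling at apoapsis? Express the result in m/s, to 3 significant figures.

Semi-major axis a = (r_p + r_a)/2 = 4821.0 km = 4.821×10⁶ m.
Vis-viva: v² = μ(2/r − 1/a) = 4.862×10¹² × (2.916×10⁻⁷ − 2.074×10⁻⁷) = 4.094×10⁵ m²/s².
v = 639.8 m/s.

v ≈ 640 m/s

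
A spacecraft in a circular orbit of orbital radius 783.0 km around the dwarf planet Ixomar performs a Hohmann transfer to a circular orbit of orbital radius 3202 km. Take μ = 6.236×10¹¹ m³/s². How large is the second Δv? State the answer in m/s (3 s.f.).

r₁ = 783.0 km = 7.830×10⁵ m.
r₂ = 3202 km = 3.202×10⁶ m.
Transfer ellipse a_t = (r₁ + r₂)/2 = 1.992×10⁶ m.
At r₁: circular v_c1 = √(μ/r₁) = 892.4 m/s; transfer-periapsis v_p = √[μ(2/r₁ − 1/a_t)] = 1131 m/s.
At r₂: circular v_c2 = √(μ/r₂) = 441.3 m/s; transfer-apoapsis v_a = √[μ(2/r₂ − 1/a_t)] = 276.6 m/s.
Δv₂ = v_c2 − v_a = 164.7 m/s.

Δv ≈ 165 m/s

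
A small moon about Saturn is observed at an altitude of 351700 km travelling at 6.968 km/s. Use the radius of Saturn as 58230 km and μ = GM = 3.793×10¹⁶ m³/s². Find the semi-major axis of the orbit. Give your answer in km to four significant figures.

r = 58230 + 351700 = 4.0993×10⁵ km = 4.099×10⁸ m.
Specific orbital energy ε = v²/2 − μ/r = (6968)²/2 − 3.793×10¹⁶/4.099×10⁸ = -6.825×10⁷ J/kg.
Since ε = −μ/(2a), a = −μ/(2ε) = 2.779×10⁸ m = 2.7787×10⁵ km.

a ≈ 2.779×10⁵ km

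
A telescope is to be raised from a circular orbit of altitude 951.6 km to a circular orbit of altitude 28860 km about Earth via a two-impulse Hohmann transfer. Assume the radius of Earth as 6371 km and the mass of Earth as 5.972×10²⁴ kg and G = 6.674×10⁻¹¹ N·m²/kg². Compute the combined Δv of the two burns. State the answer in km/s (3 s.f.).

μ = GM = 6.674×10⁻¹¹ × 5.972×10²⁴ = 3.986×10¹⁴ m³/s².
r₁ = 6371 + 951.6 = 7322.6 km = 7.3226×10⁶ m.
r₂ = 6371 + 28860 = 35231 km = 3.5231×10⁷ m.
Transfer ellipse a_t = (r₁ + r₂)/2 = 2.128×10⁷ m.
At r₁: circular v_c1 = √(μ/r₁) = 7378 m/s; transfer-perigee v_p = √[μ(2/r₁ − 1/a_t)] = 9494 m/s.
Δv₁ = v_p − v_c1 = 2116 m/s.
At r₂: circular v_c2 = √(μ/r₂) = 3363 m/s; transfer-apogee v_a = √[μ(2/r₂ − 1/a_t)] = 1973 m/s.
Δv₂ = v_c2 − v_a = 1390 m/s.
Total Δv = Δv₁ + Δv₂ = 3506 m/s = 3.506 km/s.

Δv_total ≈ 3.51 km/s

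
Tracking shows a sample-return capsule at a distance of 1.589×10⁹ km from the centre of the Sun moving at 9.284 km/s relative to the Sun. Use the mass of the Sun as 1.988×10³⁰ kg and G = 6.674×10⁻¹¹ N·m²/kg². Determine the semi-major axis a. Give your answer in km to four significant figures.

a ≈ 1.642×10⁹ km

μ = GM = 6.674×10⁻¹¹ × 1.988×10³⁰ = 1.327×10²⁰ m³/s².
r = 1.589×10¹² m.
Specific orbital energy ε = v²/2 − μ/r = (9284)²/2 − 1.327×10²⁰/1.589×10¹² = -4.040×10⁷ J/kg.
Since ε = −μ/(2a), a = −μ/(2ε) = 1.642×10¹² m = 1.6420×10⁹ km.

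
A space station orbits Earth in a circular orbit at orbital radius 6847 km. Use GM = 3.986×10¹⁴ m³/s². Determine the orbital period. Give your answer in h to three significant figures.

r = 6847 km = 6.847×10⁶ m.
Kepler's third law: T = 2π√(r³/μ) = 2π√((6.847×10⁶)³ / 3.986×10¹⁴).
r³/μ = 8.053×10⁵ s², so T = 2π × 8.974×10² = 5.638×10³ s.
Converting: 5.638×10³ s ÷ 3600 = 1.566 h.

T ≈ 1.57 h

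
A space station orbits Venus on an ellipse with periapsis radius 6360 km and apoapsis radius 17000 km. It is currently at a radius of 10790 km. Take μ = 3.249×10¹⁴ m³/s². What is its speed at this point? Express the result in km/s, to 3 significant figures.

v ≈ 5.69 km/s

Semi-major axis a = (r_p + r_a)/2 = 11680 km = 1.168×10⁷ m.
Vis-viva: v² = μ(2/r − 1/a) = 3.249×10¹⁴ × (1.854×10⁻⁷ − 8.562×10⁻⁸) = 3.241×10⁷ m²/s².
v = 5693 m/s = 5.693 km/s.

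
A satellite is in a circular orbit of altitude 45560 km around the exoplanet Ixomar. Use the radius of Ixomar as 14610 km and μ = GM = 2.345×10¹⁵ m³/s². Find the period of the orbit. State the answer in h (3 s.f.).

T ≈ 16.8 h

r = 14610 + 45560 = 60170 km = 6.0170×10⁷ m.
Kepler's third law: T = 2π√(r³/μ) = 2π√((6.017×10⁷)³ / 2.345×10¹⁵).
r³/μ = 9.290×10⁷ s², so T = 2π × 9.638×10³ = 6.056×10⁴ s.
Converting: 6.056×10⁴ s ÷ 3600 = 16.82 h.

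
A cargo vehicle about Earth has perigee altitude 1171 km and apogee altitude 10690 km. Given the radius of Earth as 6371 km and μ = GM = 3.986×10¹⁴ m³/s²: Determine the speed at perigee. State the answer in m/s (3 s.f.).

r_p = 6371 + 1171 = 7542.0 km = 7.5420×10⁶ m.
r_a = 6371 + 10690 = 17061 km = 1.7061×10⁷ m.
Semi-major axis a = (r_p + r_a)/2 = 12302 km = 1.230×10⁷ m.
Vis-viva: v² = μ(2/r − 1/a) = 3.986×10¹⁴ × (2.652×10⁻⁷ − 8.129×10⁻⁸) = 7.330×10⁷ m²/s².
v = 8561 m/s.

v ≈ 8560 m/s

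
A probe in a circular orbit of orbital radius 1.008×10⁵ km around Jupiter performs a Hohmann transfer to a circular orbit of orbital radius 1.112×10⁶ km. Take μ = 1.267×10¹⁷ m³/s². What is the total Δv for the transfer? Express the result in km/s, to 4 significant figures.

Δv_total ≈ 18.88 km/s

r₁ = 1.008×10⁵ km = 1.008×10⁸ m.
r₂ = 1.112×10⁶ km = 1.112×10⁹ m.
Transfer ellipse a_t = (r₁ + r₂)/2 = 6.064×10⁸ m.
At r₁: circular v_c1 = √(μ/r₁) = 35450 m/s; transfer-perijove v_p = √[μ(2/r₁ − 1/a_t)] = 48010 m/s.
Δv₁ = v_p − v_c1 = 12560 m/s.
At r₂: circular v_c2 = √(μ/r₂) = 10670 m/s; transfer-apojove v_a = √[μ(2/r₂ − 1/a_t)] = 4352 m/s.
Δv₂ = v_c2 − v_a = 6322 m/s.
Total Δv = Δv₁ + Δv₂ = 18880 m/s = 18.88 km/s.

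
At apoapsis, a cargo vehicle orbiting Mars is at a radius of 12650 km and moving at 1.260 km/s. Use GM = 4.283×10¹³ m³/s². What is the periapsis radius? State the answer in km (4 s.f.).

r_a = 1.265×10⁷ m.
Specific energy ε = v²/2 − μ/r = -2.592×10⁶ J/kg, so a = −μ/(2ε) = 8.262×10⁶ m.
The apsides satisfy r_p + r_a = 2a, so the periapsis radius is 2a − r_a = 3.874×10⁶ m = 3874.1 km.

periapsis radius ≈ 3874 km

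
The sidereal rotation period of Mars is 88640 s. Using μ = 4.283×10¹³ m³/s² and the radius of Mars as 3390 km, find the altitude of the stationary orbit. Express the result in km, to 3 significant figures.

h_sync ≈ 17000 km

A synchronous orbit has period T, so by Kepler's third law a = (μT²/4π²)^(1/3).
μT²/4π² = 4.283×10¹³ × (8.864×10⁴)² / 39.48 = 8.524×10²¹ m³.
a = 2.043×10⁷ m = 20428 km.
Altitude h = a − R = 20428 − 3390 = 17038 km.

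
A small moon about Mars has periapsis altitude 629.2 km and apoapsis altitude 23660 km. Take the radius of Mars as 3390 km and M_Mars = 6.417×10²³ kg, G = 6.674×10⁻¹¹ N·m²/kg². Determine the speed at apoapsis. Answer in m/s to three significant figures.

μ = GM = 6.674×10⁻¹¹ × 6.417×10²³ = 4.283×10¹³ m³/s².
r_p = 3390 + 629.2 = 4019.2 km = 4.0192×10⁶ m.
r_a = 3390 + 23660 = 27050 km = 2.7050×10⁷ m.
Semi-major axis a = (r_p + r_a)/2 = 15535 km = 1.553×10⁷ m.
Vis-viva: v² = μ(2/r − 1/a) = 4.283×10¹³ × (7.394×10⁻⁸ − 6.437×10⁻⁸) = 4.096×10⁵ m²/s².
v = 640.0 m/s.

v ≈ 640 m/s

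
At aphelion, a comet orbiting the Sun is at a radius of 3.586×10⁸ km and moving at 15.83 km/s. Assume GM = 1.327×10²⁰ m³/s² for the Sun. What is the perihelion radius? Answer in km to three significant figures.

r_a = 3.586×10¹¹ m.
Specific energy ε = v²/2 − μ/r = -2.448×10⁸ J/kg, so a = −μ/(2ε) = 2.711×10¹¹ m.
The apsides satisfy r_p + r_a = 2a, so the perihelion radius is 2a − r_a = 1.836×10¹¹ m = 1.8357×10⁸ km.

perihelion radius ≈ 1.84×10⁸ km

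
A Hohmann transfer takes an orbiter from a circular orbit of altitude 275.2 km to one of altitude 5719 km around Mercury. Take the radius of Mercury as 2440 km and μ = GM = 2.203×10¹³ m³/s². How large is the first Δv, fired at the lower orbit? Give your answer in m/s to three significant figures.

r₁ = 2440 + 275.2 = 2715.2 km = 2.7152×10⁶ m.
r₂ = 2440 + 5719 = 8159.0 km = 8.1590×10⁶ m.
Transfer ellipse a_t = (r₁ + r₂)/2 = 5.437×10⁶ m.
At r₁: circular v_c1 = √(μ/r₁) = 2848 m/s; transfer-periherm v_p = √[μ(2/r₁ − 1/a_t)] = 3489 m/s.
Δv₁ = v_p − v_c1 = 640.9 m/s.

Δv ≈ 641 m/s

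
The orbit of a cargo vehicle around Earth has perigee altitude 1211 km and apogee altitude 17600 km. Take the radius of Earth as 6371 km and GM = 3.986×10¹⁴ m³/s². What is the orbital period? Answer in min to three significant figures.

T ≈ 329 min

r_p = 6371 + 1211 = 7582.0 km = 7.5820×10⁶ m.
r_a = 6371 + 17600 = 23971 km = 2.3971×10⁷ m.
Semi-major axis a = (r_p + r_a)/2 = (7582.0 + 23971)/2 = 15776 km = 1.578×10⁷ m.
By Kepler's third law T = 2π√(a³/μ) = 2π × 3.139×10³ = 1.972×10⁴ s.
= 328.7 min.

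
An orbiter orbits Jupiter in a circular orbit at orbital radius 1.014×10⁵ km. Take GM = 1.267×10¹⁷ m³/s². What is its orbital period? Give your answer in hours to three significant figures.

r = 1.014×10⁵ km = 1.014×10⁸ m.
Kepler's third law: T = 2π√(r³/μ) = 2π√((1.014×10⁸)³ / 1.267×10¹⁷).
r³/μ = 8.229×10⁶ s², so T = 2π × 2.869×10³ = 1.802×10⁴ s.
Converting: 1.802×10⁴ s ÷ 3600 = 5.007 hours.

T ≈ 5.01 hours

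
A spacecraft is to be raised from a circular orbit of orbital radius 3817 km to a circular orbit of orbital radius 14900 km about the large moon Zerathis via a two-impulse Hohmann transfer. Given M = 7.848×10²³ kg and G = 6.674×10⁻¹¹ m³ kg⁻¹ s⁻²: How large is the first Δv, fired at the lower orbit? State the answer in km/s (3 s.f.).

μ = GM = 6.674×10⁻¹¹ × 7.848×10²³ = 5.238×10¹³ m³/s².
r₁ = 3817 km = 3.817×10⁶ m.
r₂ = 14900 km = 1.490×10⁷ m.
Transfer ellipse a_t = (r₁ + r₂)/2 = 9.358×10⁶ m.
At r₁: circular v_c1 = √(μ/r₁) = 3704 m/s; transfer-periapsis v_p = √[μ(2/r₁ − 1/a_t)] = 4674 m/s.
Δv₁ = v_p − v_c1 = 969.8 m/s.
= 0.9698 km/s.

Δv ≈ 0.97 km/s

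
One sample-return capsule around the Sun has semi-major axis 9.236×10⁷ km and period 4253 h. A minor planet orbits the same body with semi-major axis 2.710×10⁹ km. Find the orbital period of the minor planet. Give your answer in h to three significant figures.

T₂ ≈ 6.76×10⁵ h

Kepler's third law: T² ∝ a³, so T₂ = T₁ (a₂/a₁)^(3/2).
a₂/a₁ = 29.34, (a₂/a₁)^(3/2) = 158.9.
T₂ = 4253 × 158.9 = 6.760×10⁵ h.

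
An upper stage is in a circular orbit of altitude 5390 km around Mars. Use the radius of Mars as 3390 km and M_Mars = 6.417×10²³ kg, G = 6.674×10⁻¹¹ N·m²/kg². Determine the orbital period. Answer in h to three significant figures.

μ = GM = 6.674×10⁻¹¹ × 6.417×10²³ = 4.283×10¹³ m³/s².
r = 3390 + 5390 = 8780.0 km = 8.7800×10⁶ m.
Kepler's third law: T = 2π√(r³/μ) = 2π√((8.780×10⁶)³ / 4.283×10¹³).
r³/μ = 1.580×10⁷ s², so T = 2π × 3.975×10³ = 2.498×10⁴ s.
Converting: 2.498×10⁴ s ÷ 3600 = 6.938 h.

T ≈ 6.94 h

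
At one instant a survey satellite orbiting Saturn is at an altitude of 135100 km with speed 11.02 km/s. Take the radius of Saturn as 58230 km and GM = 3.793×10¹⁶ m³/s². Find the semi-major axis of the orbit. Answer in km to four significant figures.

a ≈ 1.400×10⁵ km

r = 58230 + 135100 = 1.9333×10⁵ km = 1.933×10⁸ m.
Vis-viva rearranged: 1/a = 2/r − v²/μ = 1.035×10⁻⁸ − 3.202×10⁻⁹ = 7.143×10⁻⁹ m⁻¹.
a = 1.400×10⁸ m = 1.3999×10⁵ km.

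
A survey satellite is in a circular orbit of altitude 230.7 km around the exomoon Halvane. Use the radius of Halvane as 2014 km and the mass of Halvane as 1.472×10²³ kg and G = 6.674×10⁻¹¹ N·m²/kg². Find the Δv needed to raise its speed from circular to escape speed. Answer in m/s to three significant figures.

μ = GM = 6.674×10⁻¹¹ × 1.472×10²³ = 9.824×10¹² m³/s².
r = 2014 + 230.7 = 2244.7 km = 2.2447×10⁶ m.
Circular speed v_c = √(μ/r) = 2092 m/s.
Escape speed v_esc = √(2μ/r) = √2 × v_c = 2959 m/s.
Δv = v_esc − v_c = 866.5 m/s.

Δv ≈ 867 m/s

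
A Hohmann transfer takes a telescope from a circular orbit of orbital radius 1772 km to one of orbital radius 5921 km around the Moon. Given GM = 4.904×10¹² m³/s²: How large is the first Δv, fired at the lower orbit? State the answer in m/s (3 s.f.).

Δv ≈ 400 m/s

r₁ = 1772 km = 1.772×10⁶ m.
r₂ = 5921 km = 5.921×10⁶ m.
Transfer ellipse a_t = (r₁ + r₂)/2 = 3.846×10⁶ m.
At r₁: circular v_c1 = √(μ/r₁) = 1664 m/s; transfer-perilune v_p = √[μ(2/r₁ − 1/a_t)] = 2064 m/s.
Δv₁ = v_p − v_c1 = 400.4 m/s.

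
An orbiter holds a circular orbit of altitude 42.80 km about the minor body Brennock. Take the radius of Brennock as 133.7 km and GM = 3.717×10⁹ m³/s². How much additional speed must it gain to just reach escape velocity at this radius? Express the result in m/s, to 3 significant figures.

Δv ≈ 60.1 m/s

r = 133.7 + 42.80 = 176.50 km = 1.7650×10⁵ m.
Circular speed v_c = √(μ/r) = 145.1 m/s.
Escape speed v_esc = √(2μ/r) = √2 × v_c = 205.2 m/s.
Δv = v_esc − v_c = 60.11 m/s.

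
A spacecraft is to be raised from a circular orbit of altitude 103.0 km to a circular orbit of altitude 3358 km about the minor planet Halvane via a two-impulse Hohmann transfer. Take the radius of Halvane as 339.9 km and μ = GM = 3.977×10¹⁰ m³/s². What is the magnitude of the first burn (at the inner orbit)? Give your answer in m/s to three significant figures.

Δv ≈ 101 m/s

r₁ = 339.9 + 103.0 = 442.90 km = 4.4290×10⁵ m.
r₂ = 339.9 + 3358 = 3697.9 km = 3.6979×10⁶ m.
Transfer ellipse a_t = (r₁ + r₂)/2 = 2.070×10⁶ m.
At r₁: circular v_c1 = √(μ/r₁) = 299.7 m/s; transfer-periapsis v_p = √[μ(2/r₁ − 1/a_t)] = 400.5 m/s.
Δv₁ = v_p − v_c1 = 100.8 m/s.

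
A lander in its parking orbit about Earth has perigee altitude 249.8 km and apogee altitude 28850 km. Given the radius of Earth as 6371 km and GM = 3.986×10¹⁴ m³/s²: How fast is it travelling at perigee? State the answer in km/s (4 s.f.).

v ≈ 10.07 km/s

r_p = 6371 + 249.8 = 6620.8 km = 6.6208×10⁶ m.
r_a = 6371 + 28850 = 35221 km = 3.5221×10⁷ m.
Semi-major axis a = (r_p + r_a)/2 = 20921 km = 2.092×10⁷ m.
Vis-viva: v² = μ(2/r − 1/a) = 3.986×10¹⁴ × (3.021×10⁻⁷ − 4.780×10⁻⁸) = 1.014×10⁸ m²/s².
v = 10070 m/s = 10.07 km/s.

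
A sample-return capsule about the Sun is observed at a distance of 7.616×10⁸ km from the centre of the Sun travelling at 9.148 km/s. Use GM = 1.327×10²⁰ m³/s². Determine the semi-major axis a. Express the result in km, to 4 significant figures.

a ≈ 5.011×10⁸ km

r = 7.616×10¹¹ m.
Specific orbital energy ε = v²/2 − μ/r = (9148)²/2 − 1.327×10²⁰/7.616×10¹¹ = -1.324×10⁸ J/kg.
Since ε = −μ/(2a), a = −μ/(2ε) = 5.011×10¹¹ m = 5.0115×10⁸ km.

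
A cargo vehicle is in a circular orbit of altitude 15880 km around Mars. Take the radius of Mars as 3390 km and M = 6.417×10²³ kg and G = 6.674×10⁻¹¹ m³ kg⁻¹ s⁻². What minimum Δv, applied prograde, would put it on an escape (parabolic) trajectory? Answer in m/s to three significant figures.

Δv ≈ 618 m/s

μ = GM = 6.674×10⁻¹¹ × 6.417×10²³ = 4.283×10¹³ m³/s².
r = 3390 + 15880 = 19270 km = 1.9270×10⁷ m.
Circular speed v_c = √(μ/r) = 1491 m/s.
Escape speed v_esc = √(2μ/r) = √2 × v_c = 2108 m/s.
Δv = v_esc − v_c = 617.5 m/s.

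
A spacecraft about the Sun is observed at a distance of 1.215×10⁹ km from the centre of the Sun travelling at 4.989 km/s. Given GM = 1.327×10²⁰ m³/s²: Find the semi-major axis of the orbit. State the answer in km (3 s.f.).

r = 1.215×10¹² m.
Specific orbital energy ε = v²/2 − μ/r = (4989)²/2 − 1.327×10²⁰/1.215×10¹² = -9.677×10⁷ J/kg.
Since ε = −μ/(2a), a = −μ/(2ε) = 6.856×10¹¹ m = 6.8562×10⁸ km.

a ≈ 6.86×10⁸ km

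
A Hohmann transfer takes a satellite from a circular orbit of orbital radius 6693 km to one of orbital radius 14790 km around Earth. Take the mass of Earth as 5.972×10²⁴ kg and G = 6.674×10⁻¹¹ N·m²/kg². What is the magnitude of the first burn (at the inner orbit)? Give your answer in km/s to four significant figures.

Δv ≈ 1.338 km/s

μ = GM = 6.674×10⁻¹¹ × 5.972×10²⁴ = 3.986×10¹⁴ m³/s².
r₁ = 6693 km = 6.693×10⁶ m.
r₂ = 14790 km = 1.479×10⁷ m.
Transfer ellipse a_t = (r₁ + r₂)/2 = 1.074×10⁷ m.
At r₁: circular v_c1 = √(μ/r₁) = 7717 m/s; transfer-perigee v_p = √[μ(2/r₁ − 1/a_t)] = 9055 m/s.
Δv₁ = v_p − v_c1 = 1338 m/s.
= 1.338 km/s.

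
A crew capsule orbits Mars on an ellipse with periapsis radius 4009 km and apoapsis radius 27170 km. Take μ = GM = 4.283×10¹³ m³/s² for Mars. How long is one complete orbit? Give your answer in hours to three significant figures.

T ≈ 16.4 hours

Semi-major axis a = (r_p + r_a)/2 = (4009.0 + 27170)/2 = 15590 km = 1.559×10⁷ m.
By Kepler's third law T = 2π√(a³/μ) = 2π × 9.405×10³ = 5.910×10⁴ s.
= 16.42 hours.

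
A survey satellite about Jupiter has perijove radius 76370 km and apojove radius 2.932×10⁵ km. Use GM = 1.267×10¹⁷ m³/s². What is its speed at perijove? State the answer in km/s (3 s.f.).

v ≈ 51.3 km/s

Semi-major axis a = (r_p + r_a)/2 = 1.8478×10⁵ km = 1.848×10⁸ m.
Vis-viva: v² = μ(2/r − 1/a) = 1.267×10¹⁷ × (2.619×10⁻⁸ − 5.412×10⁻⁹) = 2.632×10⁹ m²/s².
v = 51310 m/s = 51.31 km/s.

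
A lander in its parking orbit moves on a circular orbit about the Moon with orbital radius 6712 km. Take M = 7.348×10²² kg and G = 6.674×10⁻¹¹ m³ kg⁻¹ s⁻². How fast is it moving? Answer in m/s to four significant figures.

μ = GM = 6.674×10⁻¹¹ × 7.348×10²² = 4.904×10¹² m³/s².
r = 6712 km = 6.712×10⁶ m.
For a circular orbit v = √(μ/r) = √(4.904×10¹² / 6.712×10⁶) = √(7.306×10⁵) = 854.8 m/s.

v ≈ 854.8 m/s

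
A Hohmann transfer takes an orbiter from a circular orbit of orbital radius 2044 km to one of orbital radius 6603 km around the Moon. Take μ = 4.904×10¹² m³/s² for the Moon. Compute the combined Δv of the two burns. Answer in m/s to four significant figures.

r₁ = 2044 km = 2.044×10⁶ m.
r₂ = 6603 km = 6.603×10⁶ m.
Transfer ellipse a_t = (r₁ + r₂)/2 = 4.324×10⁶ m.
At r₁: circular v_c1 = √(μ/r₁) = 1549 m/s; transfer-perilune v_p = √[μ(2/r₁ − 1/a_t)] = 1914 m/s.
Δv₁ = v_p − v_c1 = 365.3 m/s.
At r₂: circular v_c2 = √(μ/r₂) = 861.8 m/s; transfer-apolune v_a = √[μ(2/r₂ − 1/a_t)] = 592.6 m/s.
Δv₂ = v_c2 − v_a = 269.2 m/s.
Total Δv = Δv₁ + Δv₂ = 634.5 m/s.

Δv_total ≈ 634.5 m/s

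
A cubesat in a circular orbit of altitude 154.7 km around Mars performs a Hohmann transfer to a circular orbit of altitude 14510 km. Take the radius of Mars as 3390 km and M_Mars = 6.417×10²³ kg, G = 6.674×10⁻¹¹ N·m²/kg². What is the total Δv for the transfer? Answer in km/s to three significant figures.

Δv_total ≈ 1.67 km/s

μ = GM = 6.674×10⁻¹¹ × 6.417×10²³ = 4.283×10¹³ m³/s².
r₁ = 3390 + 154.7 = 3544.7 km = 3.5447×10⁶ m.
r₂ = 3390 + 14510 = 17900 km = 1.7900×10⁷ m.
Transfer ellipse a_t = (r₁ + r₂)/2 = 1.072×10⁷ m.
At r₁: circular v_c1 = √(μ/r₁) = 3476 m/s; transfer-periapsis v_p = √[μ(2/r₁ − 1/a_t)] = 4491 m/s.
Δv₁ = v_p − v_c1 = 1015 m/s.
At r₂: circular v_c2 = √(μ/r₂) = 1547 m/s; transfer-apoapsis v_a = √[μ(2/r₂ − 1/a_t)] = 889.4 m/s.
Δv₂ = v_c2 − v_a = 657.4 m/s.
Total Δv = Δv₁ + Δv₂ = 1673 m/s = 1.673 km/s.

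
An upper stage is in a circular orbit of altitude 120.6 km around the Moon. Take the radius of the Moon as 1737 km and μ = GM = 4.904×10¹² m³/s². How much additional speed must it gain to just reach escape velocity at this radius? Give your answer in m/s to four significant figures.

Δv ≈ 673.0 m/s

r = 1737 + 120.6 = 1857.6 km = 1.8576×10⁶ m.
Circular speed v_c = √(μ/r) = 1625 m/s.
Escape speed v_esc = √(2μ/r) = √2 × v_c = 2298 m/s.
Δv = v_esc − v_c = 673.0 m/s.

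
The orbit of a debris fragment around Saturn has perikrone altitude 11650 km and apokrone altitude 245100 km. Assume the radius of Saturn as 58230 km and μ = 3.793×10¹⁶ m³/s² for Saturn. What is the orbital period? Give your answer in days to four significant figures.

r_p = 58230 + 11650 = 69880 km = 6.9880×10⁷ m.
r_a = 58230 + 245100 = 303330 km = 3.0333×10⁸ m.
Semi-major axis a = (r_p + r_a)/2 = (69880 + 3.0333×10⁵)/2 = 1.8660×10⁵ km = 1.866×10⁸ m.
By Kepler's third law T = 2π√(a³/μ) = 2π × 1.309×10⁴ = 8.224×10⁴ s.
= 0.9518 days.

T ≈ 0.9518 days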